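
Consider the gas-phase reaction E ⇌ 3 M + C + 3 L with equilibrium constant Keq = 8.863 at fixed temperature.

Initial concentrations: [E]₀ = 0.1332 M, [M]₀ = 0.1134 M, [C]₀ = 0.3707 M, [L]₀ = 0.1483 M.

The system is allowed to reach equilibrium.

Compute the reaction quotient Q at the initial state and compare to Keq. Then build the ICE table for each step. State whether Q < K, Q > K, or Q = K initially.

Q₀ = 1.3237e-05 vs Keq = 8.863 ⇒ Q<K, forward
Step 1:
                   E          M          C          L
  init        0.1332     0.1134     0.3707     0.1483
  Δ           -0.132      0.396      0.132      0.396
  eq        0.001209     0.5094     0.5027     0.5443
  solve Keq expr → x = 0.132; check Q = 8.863

Q₀ = 1.3237e-05; Q < K (proceeds forward)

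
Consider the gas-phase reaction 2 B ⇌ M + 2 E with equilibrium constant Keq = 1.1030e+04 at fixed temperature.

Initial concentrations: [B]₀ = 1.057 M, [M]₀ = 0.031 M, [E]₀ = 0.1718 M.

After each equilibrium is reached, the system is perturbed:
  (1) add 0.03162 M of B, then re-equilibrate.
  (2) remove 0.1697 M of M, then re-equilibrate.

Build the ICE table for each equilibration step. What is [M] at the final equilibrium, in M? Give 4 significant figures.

[M]_eq = 0.4018 M

Q₀ = 8.1895e-04 vs Keq = 1.1030e+04 ⇒ Q<K, forward
Step 1:
                    B           M           E
  I             1.057       0.031      0.1718
  C            -1.048      0.5242       1.048
  E          0.008656      0.5552        1.22
  solve Keq expr → x = 0.5242; check Q = 1.1030e+04
Then add 0.03162 M of B.
Step 2:
                    B           M           E
  I           0.04028      0.5552        1.22
  C          -0.03127     0.01564     0.03127
  E          0.009002      0.5708       1.251
  solve Keq expr → x = 0.01564; check Q = 1.1030e+04
Then remove 0.1697 M of M.
Step 3:
                    B           M           E
  I          0.009002      0.4011       1.251
  C          -0.00144  7.2023e-04     0.00144
  E          0.007562      0.4018       1.253
  solve Keq expr → x = 7.2023e-04; check Q = 1.1030e+04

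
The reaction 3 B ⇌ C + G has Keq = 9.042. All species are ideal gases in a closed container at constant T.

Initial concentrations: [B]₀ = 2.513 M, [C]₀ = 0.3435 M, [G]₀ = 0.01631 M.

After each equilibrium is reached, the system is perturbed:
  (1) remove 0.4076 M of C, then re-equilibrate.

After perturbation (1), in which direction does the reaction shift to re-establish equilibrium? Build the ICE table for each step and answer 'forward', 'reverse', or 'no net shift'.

Q₀ = 3.5302e-04 vs Keq = 9.042 ⇒ Q<K, forward
Step 1:
                    B           C           G
  Initial       2.513      0.3435     0.01631
  Change        -2.08      0.6932      0.6932
  Equil        0.4333       1.037      0.7095
  solve Keq expr → x = 0.6932; check Q = 9.042
Then remove 0.4076 M of C.
Step 2:
                    B           C           G
  Initial      0.4333      0.6291      0.7095
  Change     -0.05925     0.01975     0.01975
  Equil        0.3741      0.6489      0.7293
  solve Keq expr → x = 0.01975; check Q = 9.042

Direction: forward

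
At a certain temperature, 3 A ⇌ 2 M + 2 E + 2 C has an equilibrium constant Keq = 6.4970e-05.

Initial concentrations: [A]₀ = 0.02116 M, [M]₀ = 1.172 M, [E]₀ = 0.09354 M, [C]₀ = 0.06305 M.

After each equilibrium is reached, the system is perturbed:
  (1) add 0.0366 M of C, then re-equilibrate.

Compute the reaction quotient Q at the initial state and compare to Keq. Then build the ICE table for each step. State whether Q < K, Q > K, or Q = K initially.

Q₀ = 5.043 vs Keq = 6.4970e-05 ⇒ Q>K, reverse
Step 1:
                   A          M          E          C
  init       0.02116      1.172    0.09354    0.06305
  Δ          0.08455   -0.05637   -0.05637   -0.05637
  eq          0.1057      1.116    0.03717   0.006681
  solve Keq expr → x = -0.02818; check Q = 6.4970e-05
Then add 0.0366 M of C.
Step 2:
                   A          M          E          C
  init        0.1057      1.116    0.03717    0.04328
  Δ          0.03104   -0.02069   -0.02069   -0.02069
  eq          0.1368      1.095    0.01648    0.02259
  solve Keq expr → x = -0.01035; check Q = 6.4970e-05

Q₀ = 5.043; Q > K (proceeds reverse)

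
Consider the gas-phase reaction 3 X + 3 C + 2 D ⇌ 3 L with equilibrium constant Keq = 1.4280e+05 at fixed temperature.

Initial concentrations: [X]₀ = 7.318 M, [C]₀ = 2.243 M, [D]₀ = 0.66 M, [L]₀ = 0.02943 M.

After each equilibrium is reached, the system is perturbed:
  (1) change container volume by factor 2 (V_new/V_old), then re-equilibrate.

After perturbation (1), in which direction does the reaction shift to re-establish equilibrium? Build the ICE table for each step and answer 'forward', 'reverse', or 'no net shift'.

Q₀ = 1.3232e-08 vs Keq = 1.4280e+05 ⇒ Q<K, forward
Step 1:
                   X          C          D          L
  init         7.318      2.243       0.66    0.02943
  Δ          -0.9898    -0.9898    -0.6599     0.9898
  eq           6.328      1.253 1.2193e-04      1.019
  solve Keq expr → x = 0.3299; check Q = 1.4280e+05
Then change container volume by factor 2 (V_new/V_old).
Step 2:
                   X          C          D          L
  init         3.164     0.6266 6.0966e-05     0.5096
  Δ       4.2459e-04 4.2459e-04 2.8306e-04 -4.2459e-04
  eq           3.165      0.627 3.4402e-04     0.5092
  solve Keq expr → x = -1.4153e-04; check Q = 1.4280e+05

Direction: reverse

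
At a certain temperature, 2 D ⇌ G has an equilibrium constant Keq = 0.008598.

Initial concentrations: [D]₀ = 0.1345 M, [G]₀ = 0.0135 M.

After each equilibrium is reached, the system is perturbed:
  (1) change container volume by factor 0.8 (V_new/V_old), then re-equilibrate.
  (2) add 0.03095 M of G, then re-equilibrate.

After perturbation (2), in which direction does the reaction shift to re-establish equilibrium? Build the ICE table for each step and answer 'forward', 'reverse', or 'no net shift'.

Q₀ = 0.7463 vs Keq = 0.008598 ⇒ Q>K, reverse
Step 1:
                  D         G
  init       0.1345    0.0135
  Δ         0.02655  -0.01328
  eq         0.1611 2.2302e-04
  solve Keq expr → x = -0.01328; check Q = 0.008598
Then change container volume by factor 0.8 (V_new/V_old).
Step 2:
                  D         G
  init       0.2013 2.7877e-04
  Δ       -1.3843e-04 6.9214e-05
  eq         0.2012 3.4799e-04
  solve Keq expr → x = 6.9214e-05; check Q = 0.008598
Then add 0.03095 M of G.
Step 3:
                  D         G
  init       0.2012    0.0313
  Δ         0.06141  -0.03071
  eq         0.2626 5.9286e-04
  solve Keq expr → x = -0.03071; check Q = 0.008598

Direction: reverse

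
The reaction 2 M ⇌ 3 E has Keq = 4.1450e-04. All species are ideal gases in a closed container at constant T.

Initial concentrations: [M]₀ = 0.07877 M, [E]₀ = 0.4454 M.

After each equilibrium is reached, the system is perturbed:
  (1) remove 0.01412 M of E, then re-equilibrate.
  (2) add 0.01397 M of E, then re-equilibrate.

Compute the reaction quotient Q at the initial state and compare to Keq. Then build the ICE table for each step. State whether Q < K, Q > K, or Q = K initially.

Q₀ = 14.24; Q > K (proceeds reverse)

Q₀ = 14.24 vs Keq = 4.1450e-04 ⇒ Q>K, reverse
Step 1:
                  M         E
  init      0.07877    0.4454
  Δ          0.2722   -0.4083
  eq          0.351    0.0371
  solve Keq expr → x = -0.1361; check Q = 4.1450e-04
Then remove 0.01412 M of E.
Step 2:
                  M         E
  init        0.351   0.02298
  Δ       -0.008989   0.01348
  eq          0.342   0.03646
  solve Keq expr → x = 0.004495; check Q = 4.1450e-04
Then add 0.01397 M of E.
Step 3:
                  M         E
  init        0.342   0.05043
  Δ        0.008894  -0.01334
  eq         0.3509   0.03709
  solve Keq expr → x = -0.004447; check Q = 4.1450e-04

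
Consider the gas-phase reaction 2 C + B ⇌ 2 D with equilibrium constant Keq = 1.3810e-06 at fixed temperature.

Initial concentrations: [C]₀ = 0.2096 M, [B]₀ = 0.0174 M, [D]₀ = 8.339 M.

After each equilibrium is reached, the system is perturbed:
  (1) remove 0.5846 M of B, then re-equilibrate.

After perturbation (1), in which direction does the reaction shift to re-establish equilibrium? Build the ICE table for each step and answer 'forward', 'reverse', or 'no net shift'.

Direction: reverse

Q₀ = 9.0970e+04 vs Keq = 1.3810e-06 ⇒ Q>K, reverse
Step 1:
                    C           B           D
  I            0.2096      0.0174       8.339
  C             8.319       4.159      -8.319
  E             8.528       4.177     0.02048
  solve Keq expr → x = -4.159; check Q = 1.3810e-06
Then remove 0.5846 M of B.
Step 2:
                    C           B           D
  I             8.528       3.592     0.02048
  C          0.001482  7.4107e-04   -0.001482
  E              8.53       3.593       0.019
  solve Keq expr → x = -7.4107e-04; check Q = 1.3810e-06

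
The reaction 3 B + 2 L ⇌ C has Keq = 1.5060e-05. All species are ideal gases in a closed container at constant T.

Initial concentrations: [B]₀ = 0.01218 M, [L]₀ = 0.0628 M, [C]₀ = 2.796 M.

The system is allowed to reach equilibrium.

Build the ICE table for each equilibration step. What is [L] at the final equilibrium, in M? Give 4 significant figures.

Q₀ = 3.9235e+08 vs Keq = 1.5060e-05 ⇒ Q>K, reverse
Step 1:
                   B          L          C
  init       0.01218     0.0628      2.796
  Δ            7.794      5.196     -2.598
  eq           7.806      5.259     0.1981
  solve Keq expr → x = -2.598; check Q = 1.5060e-05

[L]_eq = 5.259 M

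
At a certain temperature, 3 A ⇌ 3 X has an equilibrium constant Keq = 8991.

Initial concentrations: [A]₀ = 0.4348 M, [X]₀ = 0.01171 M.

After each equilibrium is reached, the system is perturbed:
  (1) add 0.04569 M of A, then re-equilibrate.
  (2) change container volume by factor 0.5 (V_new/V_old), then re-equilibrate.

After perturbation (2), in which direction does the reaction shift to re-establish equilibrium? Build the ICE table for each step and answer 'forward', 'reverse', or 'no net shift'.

Direction: no net shift

Q₀ = 1.9534e-05 vs Keq = 8991 ⇒ Q<K, forward
Step 1:
                   A          X
  I           0.4348    0.01171
  C          -0.4143     0.4143
  E          0.02049      0.426
  solve Keq expr → x = 0.1381; check Q = 8991
Then add 0.04569 M of A.
Step 2:
                   A          X
  I          0.06618      0.426
  C         -0.04359    0.04359
  E          0.02258     0.4696
  solve Keq expr → x = 0.01453; check Q = 8991
Then change container volume by factor 0.5 (V_new/V_old).
Step 3:
                   A          X
  I          0.04517     0.9392
  C                0          0
  E          0.04517     0.9392
  solve Keq expr → x = 0; check Q = 8991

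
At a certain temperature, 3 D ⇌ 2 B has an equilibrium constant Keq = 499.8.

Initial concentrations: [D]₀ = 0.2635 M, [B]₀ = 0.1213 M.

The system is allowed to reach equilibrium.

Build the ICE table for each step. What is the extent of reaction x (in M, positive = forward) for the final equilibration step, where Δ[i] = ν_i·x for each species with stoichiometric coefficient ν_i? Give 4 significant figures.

Q₀ = 0.8042 vs Keq = 499.8 ⇒ Q<K, forward
Step 1:
                   D          B
  I           0.2635     0.1213
  C          -0.2118     0.1412
  E          0.05166     0.2625
  solve Keq expr → x = 0.07061; check Q = 499.8

x = 0.07061 M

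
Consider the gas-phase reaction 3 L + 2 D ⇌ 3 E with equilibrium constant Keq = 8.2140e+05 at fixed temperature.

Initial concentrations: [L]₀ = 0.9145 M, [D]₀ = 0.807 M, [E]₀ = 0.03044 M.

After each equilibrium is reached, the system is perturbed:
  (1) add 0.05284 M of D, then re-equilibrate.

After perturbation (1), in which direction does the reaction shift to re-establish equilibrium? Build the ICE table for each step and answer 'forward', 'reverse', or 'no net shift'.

Q₀ = 5.6629e-05 vs Keq = 8.2140e+05 ⇒ Q<K, forward
Step 1:
                    L           D           E
  Initial      0.9145       0.807     0.03044
  Change      -0.8872     -0.5915      0.8872
  Equil       0.02726      0.2155      0.9177
  solve Keq expr → x = 0.2957; check Q = 8.2140e+05
Then add 0.05284 M of D.
Step 2:
                    L           D           E
  Initial     0.02726      0.2683      0.9177
  Change    -0.003481   -0.002321    0.003481
  Equil       0.02378       0.266      0.9212
  solve Keq expr → x = 0.00116; check Q = 8.2140e+05

Direction: forward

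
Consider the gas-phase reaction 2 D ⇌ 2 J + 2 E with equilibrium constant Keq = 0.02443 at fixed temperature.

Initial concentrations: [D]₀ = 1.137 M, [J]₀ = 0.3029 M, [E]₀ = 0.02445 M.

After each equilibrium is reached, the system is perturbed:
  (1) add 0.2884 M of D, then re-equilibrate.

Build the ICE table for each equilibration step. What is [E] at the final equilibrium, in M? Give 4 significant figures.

[E]_eq = 0.3059 M

Q₀ = 4.2426e-05 vs Keq = 0.02443 ⇒ Q<K, forward
Step 1:
                   D          J          E
  init         1.137     0.3029    0.02445
  Δ          -0.2365     0.2365     0.2365
  eq          0.9005     0.5394     0.2609
  solve Keq expr → x = 0.1182; check Q = 0.02443
Then add 0.2884 M of D.
Step 2:
                   D          J          E
  init         1.189     0.5394     0.2609
  Δ           -0.045      0.045      0.045
  eq           1.144     0.5844     0.3059
  solve Keq expr → x = 0.0225; check Q = 0.02443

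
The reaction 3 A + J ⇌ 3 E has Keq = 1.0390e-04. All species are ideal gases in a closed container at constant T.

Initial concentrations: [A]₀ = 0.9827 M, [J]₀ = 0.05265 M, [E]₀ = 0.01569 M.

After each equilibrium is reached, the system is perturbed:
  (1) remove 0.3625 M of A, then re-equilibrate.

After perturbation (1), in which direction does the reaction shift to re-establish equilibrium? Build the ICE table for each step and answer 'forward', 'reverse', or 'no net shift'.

Q₀ = 7.7305e-05 vs Keq = 1.0390e-04 ⇒ Q<K, forward
Step 1:
                   A          J          E
  I           0.9827    0.05265    0.01569
  C        -0.001542 -5.1385e-04   0.001542
  E           0.9812    0.05214    0.01723
  solve Keq expr → x = 5.1385e-04; check Q = 1.0390e-04
Then remove 0.3625 M of A.
Step 2:
                   A          J          E
  I           0.6187    0.05214    0.01723
  C         0.006118   0.002039  -0.006118
  E           0.6248    0.05418    0.01111
  solve Keq expr → x = -0.002039; check Q = 1.0390e-04

Direction: reverse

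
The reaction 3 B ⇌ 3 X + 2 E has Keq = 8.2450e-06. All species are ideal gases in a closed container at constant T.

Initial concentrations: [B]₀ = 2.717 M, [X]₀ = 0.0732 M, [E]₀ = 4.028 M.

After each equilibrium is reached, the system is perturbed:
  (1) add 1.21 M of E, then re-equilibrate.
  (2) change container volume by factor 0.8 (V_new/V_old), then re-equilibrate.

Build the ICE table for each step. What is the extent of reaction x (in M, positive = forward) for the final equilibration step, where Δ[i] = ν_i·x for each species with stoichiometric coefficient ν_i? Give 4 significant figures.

x = -0.001067 M

Q₀ = 3.1728e-04 vs Keq = 8.2450e-06 ⇒ Q>K, reverse
Step 1:
                    B           X           E
  I             2.717      0.0732       4.028
  C           0.05099    -0.05099    -0.03399
  E             2.768     0.02221       3.994
  solve Keq expr → x = -0.017; check Q = 8.2450e-06
Then add 1.21 M of E.
Step 2:
                    B           X           E
  I             2.768     0.02221       5.204
  C          0.003563   -0.003563   -0.002375
  E             2.772     0.01865       5.202
  solve Keq expr → x = -0.001188; check Q = 8.2450e-06
Then change container volume by factor 0.8 (V_new/V_old).
Step 3:
                    B           X           E
  I             3.464     0.02331       6.502
  C            0.0032     -0.0032   -0.002133
  E             3.468     0.02011         6.5
  solve Keq expr → x = -0.001067; check Q = 8.2450e-06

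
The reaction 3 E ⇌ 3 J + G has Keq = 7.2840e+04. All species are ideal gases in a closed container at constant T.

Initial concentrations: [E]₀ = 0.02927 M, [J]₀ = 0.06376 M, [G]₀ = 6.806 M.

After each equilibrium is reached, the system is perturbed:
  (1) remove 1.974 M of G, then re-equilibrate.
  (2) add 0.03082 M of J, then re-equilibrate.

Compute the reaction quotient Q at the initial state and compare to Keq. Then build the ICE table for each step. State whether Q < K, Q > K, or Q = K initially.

Q₀ = 70.35; Q < K (proceeds forward)

Q₀ = 70.35 vs Keq = 7.2840e+04 ⇒ Q<K, forward
Step 1:
                  E         J         G
  Initial   0.02927   0.06376     6.806
  Change   -0.02523   0.02523   0.00841
  Equil     0.00404   0.08899     6.814
  solve Keq expr → x = 0.00841; check Q = 7.2840e+04
Then remove 1.974 M of G.
Step 2:
                  E         J         G
  Initial   0.00404   0.08899      4.84
  Change  -4.1833e-04 4.1833e-04 1.3944e-04
  Equil    0.003621   0.08941     4.841
  solve Keq expr → x = 1.3944e-04; check Q = 7.2840e+04
Then add 0.03082 M of J.
Step 3:
                  E         J         G
  Initial  0.003621    0.1202     4.841
  Change     0.0012   -0.0012 -3.9988e-04
  Equil    0.004821     0.119      4.84
  solve Keq expr → x = -3.9988e-04; check Q = 7.2840e+04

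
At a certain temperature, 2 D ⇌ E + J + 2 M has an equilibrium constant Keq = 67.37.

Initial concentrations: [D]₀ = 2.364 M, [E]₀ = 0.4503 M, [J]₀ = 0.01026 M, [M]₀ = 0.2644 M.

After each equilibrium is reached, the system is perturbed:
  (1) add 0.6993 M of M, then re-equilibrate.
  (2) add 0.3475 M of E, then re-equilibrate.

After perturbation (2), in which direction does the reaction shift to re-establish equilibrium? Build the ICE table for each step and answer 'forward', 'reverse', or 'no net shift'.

Direction: reverse

Q₀ = 5.7793e-05 vs Keq = 67.37 ⇒ Q<K, forward
Step 1:
                  D         E         J         M
  I           2.364    0.4503   0.01026    0.2644
  C          -2.023     1.012     1.012     2.023
  E          0.3407     1.462     1.022     2.288
  solve Keq expr → x = 1.012; check Q = 67.37
Then add 0.6993 M of M.
Step 2:
                  D         E         J         M
  I          0.3407     1.462     1.022     2.987
  C         0.07835  -0.03918  -0.03918  -0.07835
  E           0.419     1.423    0.9827     2.909
  solve Keq expr → x = -0.03918; check Q = 67.37
Then add 0.3475 M of E.
Step 3:
                  D         E         J         M
  I           0.419      1.77    0.9827     2.909
  C         0.03601  -0.01801  -0.01801  -0.03601
  E           0.455     1.752    0.9647     2.873
  solve Keq expr → x = -0.01801; check Q = 67.37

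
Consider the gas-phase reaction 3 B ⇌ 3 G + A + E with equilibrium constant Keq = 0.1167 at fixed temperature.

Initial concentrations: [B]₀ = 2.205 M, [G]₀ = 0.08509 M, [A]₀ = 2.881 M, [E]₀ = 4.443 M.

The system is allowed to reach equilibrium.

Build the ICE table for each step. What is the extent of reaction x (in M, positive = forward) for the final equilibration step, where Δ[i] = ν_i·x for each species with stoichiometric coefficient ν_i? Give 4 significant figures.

x = 0.1015 M

Q₀ = 7.3558e-04 vs Keq = 0.1167 ⇒ Q<K, forward
Step 1:
                   B          G          A          E
  I            2.205    0.08509      2.881      4.443
  C          -0.3044     0.3044     0.1015     0.1015
  E            1.901     0.3895      2.982      4.544
  solve Keq expr → x = 0.1015; check Q = 0.1167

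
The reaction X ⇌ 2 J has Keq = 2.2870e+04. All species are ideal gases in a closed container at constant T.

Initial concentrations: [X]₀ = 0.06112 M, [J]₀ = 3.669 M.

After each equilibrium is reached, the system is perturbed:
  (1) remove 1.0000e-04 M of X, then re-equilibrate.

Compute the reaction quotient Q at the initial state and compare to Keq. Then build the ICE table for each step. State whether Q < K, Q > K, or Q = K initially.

Q₀ = 220.2; Q < K (proceeds forward)

Q₀ = 220.2 vs Keq = 2.2870e+04 ⇒ Q<K, forward
Step 1:
                  X         J
  init      0.06112     3.669
  Δ        -0.06049     0.121
  eq      6.2807e-04      3.79
  solve Keq expr → x = 0.06049; check Q = 2.2870e+04
Then remove 1.0000e-04 M of X.
Step 2:
                  X         J
  init    5.2807e-04      3.79
  Δ       9.9934e-05 -1.9987e-04
  eq      6.2800e-04      3.79
  solve Keq expr → x = -9.9934e-05; check Q = 2.2870e+04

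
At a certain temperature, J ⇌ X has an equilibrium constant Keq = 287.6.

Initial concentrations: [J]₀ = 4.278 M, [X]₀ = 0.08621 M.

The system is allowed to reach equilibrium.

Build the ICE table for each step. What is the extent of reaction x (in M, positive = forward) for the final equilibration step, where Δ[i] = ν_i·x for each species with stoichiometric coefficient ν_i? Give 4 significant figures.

Q₀ = 0.02015 vs Keq = 287.6 ⇒ Q<K, forward
Step 1:
                    J           X
  I             4.278     0.08621
  C            -4.263       4.263
  E           0.01512       4.349
  solve Keq expr → x = 4.263; check Q = 287.6

x = 4.263 M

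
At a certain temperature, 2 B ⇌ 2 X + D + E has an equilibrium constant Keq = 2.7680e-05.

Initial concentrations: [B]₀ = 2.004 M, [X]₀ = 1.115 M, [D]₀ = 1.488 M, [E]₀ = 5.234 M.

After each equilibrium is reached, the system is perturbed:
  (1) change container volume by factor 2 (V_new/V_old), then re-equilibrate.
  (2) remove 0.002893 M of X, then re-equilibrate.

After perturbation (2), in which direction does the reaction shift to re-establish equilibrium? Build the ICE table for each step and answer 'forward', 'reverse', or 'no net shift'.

Direction: forward

Q₀ = 2.411 vs Keq = 2.7680e-05 ⇒ Q>K, reverse
Step 1:
                    B           X           D           E
  I             2.004       1.115       1.488       5.234
  C             1.107      -1.107     -0.5536     -0.5536
  E             3.111    0.007827      0.9344        4.68
  solve Keq expr → x = -0.5536; check Q = 2.7680e-05
Then change container volume by factor 2 (V_new/V_old).
Step 2:
                    B           X           D           E
  I             1.556    0.003914      0.4672        2.34
  C         -0.003875    0.003875    0.001937    0.001937
  E             1.552    0.007788      0.4691       2.342
  solve Keq expr → x = 0.001937; check Q = 2.7680e-05
Then remove 0.002893 M of X.
Step 3:
                    B           X           D           E
  I             1.552    0.004895      0.4691       2.342
  C         -0.002864    0.002864    0.001432    0.001432
  E             1.549     0.00776      0.4706       2.344
  solve Keq expr → x = 0.001432; check Q = 2.7680e-05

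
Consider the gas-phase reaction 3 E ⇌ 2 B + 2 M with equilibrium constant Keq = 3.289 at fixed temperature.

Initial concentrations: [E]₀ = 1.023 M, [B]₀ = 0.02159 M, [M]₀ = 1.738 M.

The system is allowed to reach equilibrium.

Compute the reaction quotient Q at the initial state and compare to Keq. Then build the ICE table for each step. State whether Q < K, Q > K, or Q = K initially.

Q₀ = 0.001315 vs Keq = 3.289 ⇒ Q<K, forward
Step 1:
                  E         B         M
  Initial     1.023   0.02159     1.738
  Change    -0.4863    0.3242    0.3242
  Equil      0.5367    0.3458     2.062
  solve Keq expr → x = 0.1621; check Q = 3.289

Q₀ = 0.001315; Q < K (proceeds forward)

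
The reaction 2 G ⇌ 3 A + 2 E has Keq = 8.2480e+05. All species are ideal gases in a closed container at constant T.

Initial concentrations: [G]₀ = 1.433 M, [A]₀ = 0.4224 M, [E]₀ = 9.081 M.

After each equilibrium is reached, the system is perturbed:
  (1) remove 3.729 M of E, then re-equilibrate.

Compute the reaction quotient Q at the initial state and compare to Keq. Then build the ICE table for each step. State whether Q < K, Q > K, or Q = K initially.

Q₀ = 3.027 vs Keq = 8.2480e+05 ⇒ Q<K, forward
Step 1:
                  G         A         E
  I           1.433    0.4224     9.081
  C          -1.387     2.081     1.387
  E         0.04566     2.503     10.47
  solve Keq expr → x = 0.6937; check Q = 8.2480e+05
Then remove 3.729 M of E.
Step 2:
                  G         A         E
  I         0.04566     2.503     6.739
  C        -0.01578   0.02366   0.01578
  E         0.02988     2.527     6.755
  solve Keq expr → x = 0.007888; check Q = 8.2480e+05

Q₀ = 3.027; Q < K (proceeds forward)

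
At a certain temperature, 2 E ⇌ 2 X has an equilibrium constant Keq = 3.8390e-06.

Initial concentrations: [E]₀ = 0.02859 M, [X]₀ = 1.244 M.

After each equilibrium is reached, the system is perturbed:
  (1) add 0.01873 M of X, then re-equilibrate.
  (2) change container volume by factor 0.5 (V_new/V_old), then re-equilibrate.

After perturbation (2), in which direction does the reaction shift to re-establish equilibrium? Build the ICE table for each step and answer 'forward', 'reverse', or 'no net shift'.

Q₀ = 1893 vs Keq = 3.8390e-06 ⇒ Q>K, reverse
Step 1:
                   E          X
  I          0.02859      1.244
  C            1.242     -1.242
  E             1.27   0.002489
  solve Keq expr → x = -0.6208; check Q = 3.8390e-06
Then add 0.01873 M of X.
Step 2:
                   E          X
  I             1.27    0.02122
  C          0.01869   -0.01869
  E            1.289   0.002525
  solve Keq expr → x = -0.009347; check Q = 3.8390e-06
Then change container volume by factor 0.5 (V_new/V_old).
Step 3:
                   E          X
  I            2.578    0.00505
  C                0          0
  E            2.578    0.00505
  solve Keq expr → x = 0; check Q = 3.8390e-06

Direction: no net shift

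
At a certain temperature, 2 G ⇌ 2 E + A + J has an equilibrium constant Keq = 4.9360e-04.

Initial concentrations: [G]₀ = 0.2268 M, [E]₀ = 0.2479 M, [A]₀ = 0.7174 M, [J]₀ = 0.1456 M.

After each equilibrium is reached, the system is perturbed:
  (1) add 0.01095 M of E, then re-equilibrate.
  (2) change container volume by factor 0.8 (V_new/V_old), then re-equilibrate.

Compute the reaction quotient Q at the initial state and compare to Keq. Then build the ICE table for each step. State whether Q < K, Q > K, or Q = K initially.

Q₀ = 0.1248 vs Keq = 4.9360e-04 ⇒ Q>K, reverse
Step 1:
                  G         E         A         J
  I          0.2268    0.2479    0.7174    0.1456
  C           0.194    -0.194  -0.09702  -0.09702
  E          0.4208   0.05386    0.6204   0.04858
  solve Keq expr → x = -0.09702; check Q = 4.9360e-04
Then add 0.01095 M of E.
Step 2:
                  G         E         A         J
  I          0.4208   0.06481    0.6204   0.04858
  C        0.007548 -0.007548 -0.003774 -0.003774
  E          0.4284   0.05726    0.6166   0.04481
  solve Keq expr → x = -0.003774; check Q = 4.9360e-04
Then change container volume by factor 0.8 (V_new/V_old).
Step 3:
                  G         E         A         J
  I          0.5355   0.07158    0.7708   0.05601
  C         0.01018  -0.01018 -0.005089 -0.005089
  E          0.5457    0.0614    0.7657   0.05092
  solve Keq expr → x = -0.005089; check Q = 4.9360e-04

Q₀ = 0.1248; Q > K (proceeds reverse)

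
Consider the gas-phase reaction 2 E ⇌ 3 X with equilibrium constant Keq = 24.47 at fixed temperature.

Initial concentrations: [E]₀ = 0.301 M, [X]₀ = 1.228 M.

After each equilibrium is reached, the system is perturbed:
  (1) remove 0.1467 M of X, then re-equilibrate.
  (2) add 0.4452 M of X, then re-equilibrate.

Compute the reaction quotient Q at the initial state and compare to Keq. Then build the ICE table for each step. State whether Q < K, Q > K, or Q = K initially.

Q₀ = 20.44; Q < K (proceeds forward)

Q₀ = 20.44 vs Keq = 24.47 ⇒ Q<K, forward
Step 1:
                    E           X
  I             0.301       1.228
  C          -0.01719     0.02579
  E            0.2838       1.254
  solve Keq expr → x = 0.008597; check Q = 24.47
Then remove 0.1467 M of X.
Step 2:
                    E           X
  I            0.2838       1.107
  C          -0.03257     0.04885
  E            0.2512       1.156
  solve Keq expr → x = 0.01628; check Q = 24.47
Then add 0.4452 M of X.
Step 3:
                    E           X
  I            0.2512       1.601
  C            0.1014     -0.1521
  E            0.3526       1.449
  solve Keq expr → x = -0.05069; check Q = 24.47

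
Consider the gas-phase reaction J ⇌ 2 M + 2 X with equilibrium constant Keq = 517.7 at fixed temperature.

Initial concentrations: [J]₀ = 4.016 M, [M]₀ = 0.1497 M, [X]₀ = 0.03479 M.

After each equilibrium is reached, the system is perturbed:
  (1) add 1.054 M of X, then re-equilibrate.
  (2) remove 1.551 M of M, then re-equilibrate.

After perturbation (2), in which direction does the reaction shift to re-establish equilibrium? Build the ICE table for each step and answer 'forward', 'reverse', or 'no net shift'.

Q₀ = 6.7540e-06 vs Keq = 517.7 ⇒ Q<K, forward
Step 1:
                    J           M           X
  Initial       4.016      0.1497     0.03479
  Change        -2.57       5.139       5.139
  Equil         1.446       5.289       5.174
  solve Keq expr → x = 2.57; check Q = 517.7
Then add 1.054 M of X.
Step 2:
                    J           M           X
  Initial       1.446       5.289       6.228
  Change       0.1769     -0.3538     -0.3538
  Equil         1.623       4.935       5.874
  solve Keq expr → x = -0.1769; check Q = 517.7
Then remove 1.551 M of M.
Step 3:
                    J           M           X
  Initial       1.623       3.384       5.874
  Change      -0.3123      0.6246      0.6246
  Equil         1.311       4.009       6.499
  solve Keq expr → x = 0.3123; check Q = 517.7

Direction: forward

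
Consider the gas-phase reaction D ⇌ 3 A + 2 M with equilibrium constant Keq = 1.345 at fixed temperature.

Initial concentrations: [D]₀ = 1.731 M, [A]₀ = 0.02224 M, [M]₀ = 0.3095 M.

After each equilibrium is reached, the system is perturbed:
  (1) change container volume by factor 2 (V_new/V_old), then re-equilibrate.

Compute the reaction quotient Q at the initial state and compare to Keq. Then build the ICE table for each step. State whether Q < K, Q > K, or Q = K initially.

Q₀ = 6.0874e-07 vs Keq = 1.345 ⇒ Q<K, forward
Step 1:
                   D          A          M
  init         1.731    0.02224     0.3095
  Δ           -0.381      1.143     0.7619
  eq            1.35      1.165      1.071
  solve Keq expr → x = 0.381; check Q = 1.345
Then change container volume by factor 2 (V_new/V_old).
Step 2:
                   D          A          M
  init         0.675     0.5826     0.5357
  Δ          -0.1445     0.4335      0.289
  eq          0.5305      1.016     0.8247
  solve Keq expr → x = 0.1445; check Q = 1.345

Q₀ = 6.0874e-07; Q < K (proceeds forward)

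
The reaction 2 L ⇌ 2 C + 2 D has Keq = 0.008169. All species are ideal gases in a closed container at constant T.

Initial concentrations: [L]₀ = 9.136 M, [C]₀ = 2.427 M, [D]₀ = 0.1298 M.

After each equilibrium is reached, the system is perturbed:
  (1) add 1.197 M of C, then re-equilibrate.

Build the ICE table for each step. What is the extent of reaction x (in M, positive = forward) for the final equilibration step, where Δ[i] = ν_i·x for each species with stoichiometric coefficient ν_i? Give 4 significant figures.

Q₀ = 0.001189 vs Keq = 0.008169 ⇒ Q<K, forward
Step 1:
                    L           C           D
  I             9.136       2.427      0.1298
  C           -0.1806      0.1806      0.1806
  E             8.955       2.608      0.3104
  solve Keq expr → x = 0.0903; check Q = 0.008169
Then add 1.197 M of C.
Step 2:
                    L           C           D
  I             8.955       3.805      0.3104
  C           0.09029    -0.09029    -0.09029
  E             9.046       3.714      0.2201
  solve Keq expr → x = -0.04515; check Q = 0.008169

x = -0.04515 M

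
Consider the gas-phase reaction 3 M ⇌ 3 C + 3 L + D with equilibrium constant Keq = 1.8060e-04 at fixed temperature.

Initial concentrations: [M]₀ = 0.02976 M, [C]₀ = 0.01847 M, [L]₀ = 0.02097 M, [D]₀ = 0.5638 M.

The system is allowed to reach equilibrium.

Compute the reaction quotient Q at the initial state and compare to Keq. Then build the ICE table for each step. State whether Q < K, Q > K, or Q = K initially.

Q₀ = 1.2429e-06 vs Keq = 1.8060e-04 ⇒ Q<K, forward
Step 1:
                  M         C         L         D
  I         0.02976   0.01847   0.02097    0.5638
  C        -0.01356   0.01356   0.01356  0.004519
  E          0.0162   0.03203   0.03453    0.5683
  solve Keq expr → x = 0.004519; check Q = 1.8060e-04

Q₀ = 1.2429e-06; Q < K (proceeds forward)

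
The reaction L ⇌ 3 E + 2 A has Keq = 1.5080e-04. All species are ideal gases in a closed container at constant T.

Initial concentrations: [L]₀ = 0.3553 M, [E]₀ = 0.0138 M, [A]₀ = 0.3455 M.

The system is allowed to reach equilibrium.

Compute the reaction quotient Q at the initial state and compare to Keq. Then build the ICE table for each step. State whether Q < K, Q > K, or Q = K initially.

Q₀ = 8.8295e-07; Q < K (proceeds forward)

Q₀ = 8.8295e-07 vs Keq = 1.5080e-04 ⇒ Q<K, forward
Step 1:
                  L         E         A
  init       0.3553    0.0138    0.3455
  Δ         -0.0188   0.05639   0.03759
  eq         0.3365   0.07019    0.3831
  solve Keq expr → x = 0.0188; check Q = 1.5080e-04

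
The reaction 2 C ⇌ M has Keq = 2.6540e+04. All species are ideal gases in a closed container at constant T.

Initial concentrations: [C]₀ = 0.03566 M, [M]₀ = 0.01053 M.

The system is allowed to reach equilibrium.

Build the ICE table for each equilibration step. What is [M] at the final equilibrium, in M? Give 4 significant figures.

Q₀ = 8.281 vs Keq = 2.6540e+04 ⇒ Q<K, forward
Step 1:
                    C           M
  I           0.03566     0.01053
  C          -0.03464     0.01732
  E          0.001024     0.02785
  solve Keq expr → x = 0.01732; check Q = 2.6540e+04

[M]_eq = 0.02785 M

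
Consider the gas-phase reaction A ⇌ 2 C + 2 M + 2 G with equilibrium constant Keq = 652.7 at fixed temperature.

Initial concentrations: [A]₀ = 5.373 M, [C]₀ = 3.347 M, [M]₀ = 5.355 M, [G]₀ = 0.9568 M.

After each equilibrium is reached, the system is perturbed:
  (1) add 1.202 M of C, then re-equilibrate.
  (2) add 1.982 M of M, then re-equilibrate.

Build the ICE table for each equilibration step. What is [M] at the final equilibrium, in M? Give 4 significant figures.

[M]_eq = 7.84 M

Q₀ = 54.73 vs Keq = 652.7 ⇒ Q<K, forward
Step 1:
                    A           C           M           G
  I             5.373       3.347       5.355      0.9568
  C           -0.5225       1.045       1.045       1.045
  E             4.851       4.392         6.4       2.002
  solve Keq expr → x = 0.5225; check Q = 652.7
Then add 1.202 M of C.
Step 2:
                    A           C           M           G
  I             4.851       5.594         6.4       2.002
  C            0.1303     -0.2605     -0.2605     -0.2605
  E             4.981       5.333       6.139       1.741
  solve Keq expr → x = -0.1303; check Q = 652.7
Then add 1.982 M of M.
Step 3:
                    A           C           M           G
  I             4.981       5.333       8.121       1.741
  C            0.1408     -0.2815     -0.2815     -0.2815
  E             5.122       5.052        7.84        1.46
  solve Keq expr → x = -0.1408; check Q = 652.7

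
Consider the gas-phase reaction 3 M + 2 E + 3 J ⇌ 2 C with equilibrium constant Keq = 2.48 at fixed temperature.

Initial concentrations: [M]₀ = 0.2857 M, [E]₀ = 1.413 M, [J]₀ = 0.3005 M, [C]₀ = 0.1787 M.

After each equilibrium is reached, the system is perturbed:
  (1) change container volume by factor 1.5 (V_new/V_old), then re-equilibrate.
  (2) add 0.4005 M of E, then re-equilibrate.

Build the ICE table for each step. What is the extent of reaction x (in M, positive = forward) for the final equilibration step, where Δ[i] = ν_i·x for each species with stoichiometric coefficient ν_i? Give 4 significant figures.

x = 0.004653 M

Q₀ = 25.28 vs Keq = 2.48 ⇒ Q>K, reverse
Step 1:
                    M           E           J           C
  I            0.2857       1.413      0.3005      0.1787
  C           0.08325      0.0555     0.08325     -0.0555
  E            0.3689       1.468      0.3837      0.1232
  solve Keq expr → x = -0.02775; check Q = 2.48
Then change container volume by factor 1.5 (V_new/V_old).
Step 2:
                    M           E           J           C
  I             0.246       0.979      0.2558     0.08213
  C           0.05474     0.03649     0.05474    -0.03649
  E            0.3007       1.015      0.3106     0.04564
  solve Keq expr → x = -0.01825; check Q = 2.48
Then add 0.4005 M of E.
Step 3:
                    M           E           J           C
  I            0.3007       1.416      0.3106     0.04564
  C          -0.01396   -0.009307    -0.01396    0.009307
  E            0.2867       1.407      0.2966     0.05495
  solve Keq expr → x = 0.004653; check Q = 2.48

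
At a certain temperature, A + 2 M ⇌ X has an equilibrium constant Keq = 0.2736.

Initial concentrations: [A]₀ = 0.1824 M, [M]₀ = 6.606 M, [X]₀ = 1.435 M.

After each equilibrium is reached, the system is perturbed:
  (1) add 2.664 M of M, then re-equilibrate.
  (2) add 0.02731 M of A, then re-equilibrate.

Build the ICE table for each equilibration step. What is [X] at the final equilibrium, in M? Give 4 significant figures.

[X]_eq = 1.574 M

Q₀ = 0.1803 vs Keq = 0.2736 ⇒ Q<K, forward
Step 1:
                  A         M         X
  Initial    0.1824     6.606     1.435
  Change   -0.05358   -0.1072   0.05358
  Equil      0.1288     6.499     1.489
  solve Keq expr → x = 0.05358; check Q = 0.2736
Then add 2.664 M of M.
Step 2:
                  A         M         X
  Initial    0.1288     9.163     1.489
  Change   -0.05963   -0.1193   0.05963
  Equil     0.06919     9.044     1.548
  solve Keq expr → x = 0.05963; check Q = 0.2736
Then add 0.02731 M of A.
Step 3:
                  A         M         X
  Initial    0.0965     9.044     1.548
  Change   -0.02538  -0.05076   0.02538
  Equil     0.07112     8.993     1.574
  solve Keq expr → x = 0.02538; check Q = 0.2736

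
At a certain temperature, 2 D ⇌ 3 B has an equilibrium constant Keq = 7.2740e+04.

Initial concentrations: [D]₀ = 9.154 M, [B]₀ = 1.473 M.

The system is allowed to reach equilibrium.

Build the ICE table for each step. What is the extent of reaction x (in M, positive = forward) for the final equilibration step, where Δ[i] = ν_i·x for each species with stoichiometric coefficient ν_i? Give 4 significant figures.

Q₀ = 0.03814 vs Keq = 7.2740e+04 ⇒ Q<K, forward
Step 1:
                   D          B
  I            9.154      1.473
  C           -8.941      13.41
  E           0.2129      14.88
  solve Keq expr → x = 4.471; check Q = 7.2740e+04

x = 4.471 M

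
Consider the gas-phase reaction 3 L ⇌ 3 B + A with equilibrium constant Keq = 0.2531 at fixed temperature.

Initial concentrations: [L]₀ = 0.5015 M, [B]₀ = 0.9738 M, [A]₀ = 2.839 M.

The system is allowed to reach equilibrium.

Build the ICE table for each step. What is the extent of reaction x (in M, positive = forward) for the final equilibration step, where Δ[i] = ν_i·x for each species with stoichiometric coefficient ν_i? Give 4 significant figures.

Q₀ = 20.79 vs Keq = 0.2531 ⇒ Q>K, reverse
Step 1:
                   L          B          A
  init        0.5015     0.9738      2.839
  Δ           0.5117    -0.5117    -0.1706
  eq           1.013     0.4621      2.668
  solve Keq expr → x = -0.1706; check Q = 0.2531

x = -0.1706 M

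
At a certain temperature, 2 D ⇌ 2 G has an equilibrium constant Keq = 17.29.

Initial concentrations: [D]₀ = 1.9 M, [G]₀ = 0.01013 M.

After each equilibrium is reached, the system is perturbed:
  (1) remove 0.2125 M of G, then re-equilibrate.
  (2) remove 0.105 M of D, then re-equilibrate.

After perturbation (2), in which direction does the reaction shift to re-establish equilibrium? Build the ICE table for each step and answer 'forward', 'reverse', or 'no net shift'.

Direction: reverse

Q₀ = 2.8426e-05 vs Keq = 17.29 ⇒ Q<K, forward
Step 1:
                    D           G
  Initial         1.9     0.01013
  Change        -1.53        1.53
  Equil        0.3703        1.54
  solve Keq expr → x = 0.7648; check Q = 17.29
Then remove 0.2125 M of G.
Step 2:
                    D           G
  Initial      0.3703       1.327
  Change      -0.0412      0.0412
  Equil        0.3291       1.369
  solve Keq expr → x = 0.0206; check Q = 17.29
Then remove 0.105 M of D.
Step 3:
                    D           G
  Initial      0.2241       1.369
  Change      0.08464    -0.08464
  Equil        0.3088       1.284
  solve Keq expr → x = -0.04232; check Q = 17.29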